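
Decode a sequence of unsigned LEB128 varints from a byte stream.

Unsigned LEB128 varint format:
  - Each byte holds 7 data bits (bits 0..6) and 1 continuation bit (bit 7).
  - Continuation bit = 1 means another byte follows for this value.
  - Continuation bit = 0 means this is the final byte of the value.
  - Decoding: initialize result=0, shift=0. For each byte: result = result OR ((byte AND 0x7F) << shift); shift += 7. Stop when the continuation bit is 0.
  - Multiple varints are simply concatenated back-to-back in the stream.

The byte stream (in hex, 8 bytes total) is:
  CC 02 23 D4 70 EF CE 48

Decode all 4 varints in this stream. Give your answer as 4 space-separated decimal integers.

Answer: 332 35 14420 1189743

Derivation:
  byte[0]=0xCC cont=1 payload=0x4C=76: acc |= 76<<0 -> acc=76 shift=7
  byte[1]=0x02 cont=0 payload=0x02=2: acc |= 2<<7 -> acc=332 shift=14 [end]
Varint 1: bytes[0:2] = CC 02 -> value 332 (2 byte(s))
  byte[2]=0x23 cont=0 payload=0x23=35: acc |= 35<<0 -> acc=35 shift=7 [end]
Varint 2: bytes[2:3] = 23 -> value 35 (1 byte(s))
  byte[3]=0xD4 cont=1 payload=0x54=84: acc |= 84<<0 -> acc=84 shift=7
  byte[4]=0x70 cont=0 payload=0x70=112: acc |= 112<<7 -> acc=14420 shift=14 [end]
Varint 3: bytes[3:5] = D4 70 -> value 14420 (2 byte(s))
  byte[5]=0xEF cont=1 payload=0x6F=111: acc |= 111<<0 -> acc=111 shift=7
  byte[6]=0xCE cont=1 payload=0x4E=78: acc |= 78<<7 -> acc=10095 shift=14
  byte[7]=0x48 cont=0 payload=0x48=72: acc |= 72<<14 -> acc=1189743 shift=21 [end]
Varint 4: bytes[5:8] = EF CE 48 -> value 1189743 (3 byte(s))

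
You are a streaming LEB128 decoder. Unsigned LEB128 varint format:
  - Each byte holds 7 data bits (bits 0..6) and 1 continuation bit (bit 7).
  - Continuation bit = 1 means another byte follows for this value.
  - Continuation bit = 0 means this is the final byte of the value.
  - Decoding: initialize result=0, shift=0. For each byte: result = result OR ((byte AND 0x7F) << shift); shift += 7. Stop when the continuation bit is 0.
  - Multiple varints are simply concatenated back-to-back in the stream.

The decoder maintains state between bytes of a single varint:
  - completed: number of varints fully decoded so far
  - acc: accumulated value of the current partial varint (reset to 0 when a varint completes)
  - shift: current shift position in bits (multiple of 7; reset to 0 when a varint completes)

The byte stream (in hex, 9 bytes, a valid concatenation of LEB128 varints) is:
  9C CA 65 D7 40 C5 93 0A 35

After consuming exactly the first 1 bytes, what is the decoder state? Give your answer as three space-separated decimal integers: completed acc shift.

Answer: 0 28 7

Derivation:
byte[0]=0x9C cont=1 payload=0x1C: acc |= 28<<0 -> completed=0 acc=28 shift=7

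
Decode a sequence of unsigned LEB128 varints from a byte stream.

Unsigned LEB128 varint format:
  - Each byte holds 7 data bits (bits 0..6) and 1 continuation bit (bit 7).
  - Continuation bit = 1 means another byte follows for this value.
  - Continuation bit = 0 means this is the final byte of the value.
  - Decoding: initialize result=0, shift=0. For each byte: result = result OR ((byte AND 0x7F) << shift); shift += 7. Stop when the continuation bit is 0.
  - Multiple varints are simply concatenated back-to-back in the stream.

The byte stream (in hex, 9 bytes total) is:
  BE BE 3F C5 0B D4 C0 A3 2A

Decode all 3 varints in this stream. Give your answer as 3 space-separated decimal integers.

Answer: 1040190 1477 88662100

Derivation:
  byte[0]=0xBE cont=1 payload=0x3E=62: acc |= 62<<0 -> acc=62 shift=7
  byte[1]=0xBE cont=1 payload=0x3E=62: acc |= 62<<7 -> acc=7998 shift=14
  byte[2]=0x3F cont=0 payload=0x3F=63: acc |= 63<<14 -> acc=1040190 shift=21 [end]
Varint 1: bytes[0:3] = BE BE 3F -> value 1040190 (3 byte(s))
  byte[3]=0xC5 cont=1 payload=0x45=69: acc |= 69<<0 -> acc=69 shift=7
  byte[4]=0x0B cont=0 payload=0x0B=11: acc |= 11<<7 -> acc=1477 shift=14 [end]
Varint 2: bytes[3:5] = C5 0B -> value 1477 (2 byte(s))
  byte[5]=0xD4 cont=1 payload=0x54=84: acc |= 84<<0 -> acc=84 shift=7
  byte[6]=0xC0 cont=1 payload=0x40=64: acc |= 64<<7 -> acc=8276 shift=14
  byte[7]=0xA3 cont=1 payload=0x23=35: acc |= 35<<14 -> acc=581716 shift=21
  byte[8]=0x2A cont=0 payload=0x2A=42: acc |= 42<<21 -> acc=88662100 shift=28 [end]
Varint 3: bytes[5:9] = D4 C0 A3 2A -> value 88662100 (4 byte(s))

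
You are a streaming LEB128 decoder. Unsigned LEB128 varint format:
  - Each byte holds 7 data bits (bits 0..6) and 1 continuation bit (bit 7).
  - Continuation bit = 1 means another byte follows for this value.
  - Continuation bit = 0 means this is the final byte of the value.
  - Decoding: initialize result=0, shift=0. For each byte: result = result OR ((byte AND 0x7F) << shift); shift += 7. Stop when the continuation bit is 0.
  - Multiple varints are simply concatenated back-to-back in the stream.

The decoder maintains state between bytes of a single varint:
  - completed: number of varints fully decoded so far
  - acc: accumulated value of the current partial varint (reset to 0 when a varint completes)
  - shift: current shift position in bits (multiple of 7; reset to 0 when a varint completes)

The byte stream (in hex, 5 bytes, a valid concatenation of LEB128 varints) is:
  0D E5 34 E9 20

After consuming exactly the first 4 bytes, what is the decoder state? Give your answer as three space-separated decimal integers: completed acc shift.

Answer: 2 105 7

Derivation:
byte[0]=0x0D cont=0 payload=0x0D: varint #1 complete (value=13); reset -> completed=1 acc=0 shift=0
byte[1]=0xE5 cont=1 payload=0x65: acc |= 101<<0 -> completed=1 acc=101 shift=7
byte[2]=0x34 cont=0 payload=0x34: varint #2 complete (value=6757); reset -> completed=2 acc=0 shift=0
byte[3]=0xE9 cont=1 payload=0x69: acc |= 105<<0 -> completed=2 acc=105 shift=7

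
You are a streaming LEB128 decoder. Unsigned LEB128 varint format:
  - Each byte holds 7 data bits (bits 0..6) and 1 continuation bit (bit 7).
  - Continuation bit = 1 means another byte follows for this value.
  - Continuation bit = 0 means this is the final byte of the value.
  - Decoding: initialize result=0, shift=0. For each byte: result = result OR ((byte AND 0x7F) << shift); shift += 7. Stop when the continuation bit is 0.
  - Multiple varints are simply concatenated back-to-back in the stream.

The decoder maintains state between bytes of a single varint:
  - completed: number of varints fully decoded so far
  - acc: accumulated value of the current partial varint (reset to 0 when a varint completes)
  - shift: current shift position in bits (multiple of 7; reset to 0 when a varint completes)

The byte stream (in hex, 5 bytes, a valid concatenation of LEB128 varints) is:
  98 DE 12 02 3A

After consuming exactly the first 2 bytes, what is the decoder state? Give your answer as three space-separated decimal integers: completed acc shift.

Answer: 0 12056 14

Derivation:
byte[0]=0x98 cont=1 payload=0x18: acc |= 24<<0 -> completed=0 acc=24 shift=7
byte[1]=0xDE cont=1 payload=0x5E: acc |= 94<<7 -> completed=0 acc=12056 shift=14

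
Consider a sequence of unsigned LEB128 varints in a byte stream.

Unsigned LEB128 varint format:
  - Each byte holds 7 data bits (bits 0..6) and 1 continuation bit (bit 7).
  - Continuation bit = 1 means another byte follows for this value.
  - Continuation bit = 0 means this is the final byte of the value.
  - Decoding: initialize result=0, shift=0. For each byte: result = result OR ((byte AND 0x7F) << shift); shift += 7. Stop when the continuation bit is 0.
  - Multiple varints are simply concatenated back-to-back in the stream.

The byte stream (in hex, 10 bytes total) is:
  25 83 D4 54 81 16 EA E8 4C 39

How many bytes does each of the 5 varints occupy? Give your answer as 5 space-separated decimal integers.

  byte[0]=0x25 cont=0 payload=0x25=37: acc |= 37<<0 -> acc=37 shift=7 [end]
Varint 1: bytes[0:1] = 25 -> value 37 (1 byte(s))
  byte[1]=0x83 cont=1 payload=0x03=3: acc |= 3<<0 -> acc=3 shift=7
  byte[2]=0xD4 cont=1 payload=0x54=84: acc |= 84<<7 -> acc=10755 shift=14
  byte[3]=0x54 cont=0 payload=0x54=84: acc |= 84<<14 -> acc=1387011 shift=21 [end]
Varint 2: bytes[1:4] = 83 D4 54 -> value 1387011 (3 byte(s))
  byte[4]=0x81 cont=1 payload=0x01=1: acc |= 1<<0 -> acc=1 shift=7
  byte[5]=0x16 cont=0 payload=0x16=22: acc |= 22<<7 -> acc=2817 shift=14 [end]
Varint 3: bytes[4:6] = 81 16 -> value 2817 (2 byte(s))
  byte[6]=0xEA cont=1 payload=0x6A=106: acc |= 106<<0 -> acc=106 shift=7
  byte[7]=0xE8 cont=1 payload=0x68=104: acc |= 104<<7 -> acc=13418 shift=14
  byte[8]=0x4C cont=0 payload=0x4C=76: acc |= 76<<14 -> acc=1258602 shift=21 [end]
Varint 4: bytes[6:9] = EA E8 4C -> value 1258602 (3 byte(s))
  byte[9]=0x39 cont=0 payload=0x39=57: acc |= 57<<0 -> acc=57 shift=7 [end]
Varint 5: bytes[9:10] = 39 -> value 57 (1 byte(s))

Answer: 1 3 2 3 1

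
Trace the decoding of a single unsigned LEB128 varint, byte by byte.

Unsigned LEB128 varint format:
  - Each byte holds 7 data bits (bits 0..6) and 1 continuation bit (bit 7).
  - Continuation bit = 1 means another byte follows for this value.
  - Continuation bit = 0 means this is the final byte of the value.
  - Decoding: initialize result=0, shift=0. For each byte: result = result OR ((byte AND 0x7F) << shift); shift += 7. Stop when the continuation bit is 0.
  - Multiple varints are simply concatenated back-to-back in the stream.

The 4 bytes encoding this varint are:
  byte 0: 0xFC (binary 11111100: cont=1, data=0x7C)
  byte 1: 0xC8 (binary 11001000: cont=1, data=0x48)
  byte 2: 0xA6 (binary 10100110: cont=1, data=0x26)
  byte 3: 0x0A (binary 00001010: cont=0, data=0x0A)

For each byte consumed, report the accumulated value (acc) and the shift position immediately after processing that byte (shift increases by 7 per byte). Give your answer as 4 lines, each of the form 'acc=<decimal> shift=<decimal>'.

Answer: acc=124 shift=7
acc=9340 shift=14
acc=631932 shift=21
acc=21603452 shift=28

Derivation:
byte 0=0xFC: payload=0x7C=124, contrib = 124<<0 = 124; acc -> 124, shift -> 7
byte 1=0xC8: payload=0x48=72, contrib = 72<<7 = 9216; acc -> 9340, shift -> 14
byte 2=0xA6: payload=0x26=38, contrib = 38<<14 = 622592; acc -> 631932, shift -> 21
byte 3=0x0A: payload=0x0A=10, contrib = 10<<21 = 20971520; acc -> 21603452, shift -> 28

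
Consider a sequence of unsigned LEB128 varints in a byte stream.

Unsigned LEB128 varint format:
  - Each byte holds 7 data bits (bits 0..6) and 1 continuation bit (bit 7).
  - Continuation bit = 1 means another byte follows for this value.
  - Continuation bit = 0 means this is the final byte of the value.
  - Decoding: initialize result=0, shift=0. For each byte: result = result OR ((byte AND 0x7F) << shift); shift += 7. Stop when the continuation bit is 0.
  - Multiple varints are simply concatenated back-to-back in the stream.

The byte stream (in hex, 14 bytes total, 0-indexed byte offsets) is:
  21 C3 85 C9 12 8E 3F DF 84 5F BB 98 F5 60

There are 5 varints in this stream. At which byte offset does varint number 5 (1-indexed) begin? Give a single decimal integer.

Answer: 10

Derivation:
  byte[0]=0x21 cont=0 payload=0x21=33: acc |= 33<<0 -> acc=33 shift=7 [end]
Varint 1: bytes[0:1] = 21 -> value 33 (1 byte(s))
  byte[1]=0xC3 cont=1 payload=0x43=67: acc |= 67<<0 -> acc=67 shift=7
  byte[2]=0x85 cont=1 payload=0x05=5: acc |= 5<<7 -> acc=707 shift=14
  byte[3]=0xC9 cont=1 payload=0x49=73: acc |= 73<<14 -> acc=1196739 shift=21
  byte[4]=0x12 cont=0 payload=0x12=18: acc |= 18<<21 -> acc=38945475 shift=28 [end]
Varint 2: bytes[1:5] = C3 85 C9 12 -> value 38945475 (4 byte(s))
  byte[5]=0x8E cont=1 payload=0x0E=14: acc |= 14<<0 -> acc=14 shift=7
  byte[6]=0x3F cont=0 payload=0x3F=63: acc |= 63<<7 -> acc=8078 shift=14 [end]
Varint 3: bytes[5:7] = 8E 3F -> value 8078 (2 byte(s))
  byte[7]=0xDF cont=1 payload=0x5F=95: acc |= 95<<0 -> acc=95 shift=7
  byte[8]=0x84 cont=1 payload=0x04=4: acc |= 4<<7 -> acc=607 shift=14
  byte[9]=0x5F cont=0 payload=0x5F=95: acc |= 95<<14 -> acc=1557087 shift=21 [end]
Varint 4: bytes[7:10] = DF 84 5F -> value 1557087 (3 byte(s))
  byte[10]=0xBB cont=1 payload=0x3B=59: acc |= 59<<0 -> acc=59 shift=7
  byte[11]=0x98 cont=1 payload=0x18=24: acc |= 24<<7 -> acc=3131 shift=14
  byte[12]=0xF5 cont=1 payload=0x75=117: acc |= 117<<14 -> acc=1920059 shift=21
  byte[13]=0x60 cont=0 payload=0x60=96: acc |= 96<<21 -> acc=203246651 shift=28 [end]
Varint 5: bytes[10:14] = BB 98 F5 60 -> value 203246651 (4 byte(s))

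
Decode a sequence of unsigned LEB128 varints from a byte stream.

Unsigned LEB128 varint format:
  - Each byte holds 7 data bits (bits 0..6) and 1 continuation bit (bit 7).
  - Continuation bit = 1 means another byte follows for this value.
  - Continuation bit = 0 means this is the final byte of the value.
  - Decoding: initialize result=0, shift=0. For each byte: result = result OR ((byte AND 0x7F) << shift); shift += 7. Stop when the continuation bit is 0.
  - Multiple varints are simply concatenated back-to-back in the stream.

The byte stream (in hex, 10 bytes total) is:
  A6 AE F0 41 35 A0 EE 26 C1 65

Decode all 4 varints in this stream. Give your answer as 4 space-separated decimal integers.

  byte[0]=0xA6 cont=1 payload=0x26=38: acc |= 38<<0 -> acc=38 shift=7
  byte[1]=0xAE cont=1 payload=0x2E=46: acc |= 46<<7 -> acc=5926 shift=14
  byte[2]=0xF0 cont=1 payload=0x70=112: acc |= 112<<14 -> acc=1840934 shift=21
  byte[3]=0x41 cont=0 payload=0x41=65: acc |= 65<<21 -> acc=138155814 shift=28 [end]
Varint 1: bytes[0:4] = A6 AE F0 41 -> value 138155814 (4 byte(s))
  byte[4]=0x35 cont=0 payload=0x35=53: acc |= 53<<0 -> acc=53 shift=7 [end]
Varint 2: bytes[4:5] = 35 -> value 53 (1 byte(s))
  byte[5]=0xA0 cont=1 payload=0x20=32: acc |= 32<<0 -> acc=32 shift=7
  byte[6]=0xEE cont=1 payload=0x6E=110: acc |= 110<<7 -> acc=14112 shift=14
  byte[7]=0x26 cont=0 payload=0x26=38: acc |= 38<<14 -> acc=636704 shift=21 [end]
Varint 3: bytes[5:8] = A0 EE 26 -> value 636704 (3 byte(s))
  byte[8]=0xC1 cont=1 payload=0x41=65: acc |= 65<<0 -> acc=65 shift=7
  byte[9]=0x65 cont=0 payload=0x65=101: acc |= 101<<7 -> acc=12993 shift=14 [end]
Varint 4: bytes[8:10] = C1 65 -> value 12993 (2 byte(s))

Answer: 138155814 53 636704 12993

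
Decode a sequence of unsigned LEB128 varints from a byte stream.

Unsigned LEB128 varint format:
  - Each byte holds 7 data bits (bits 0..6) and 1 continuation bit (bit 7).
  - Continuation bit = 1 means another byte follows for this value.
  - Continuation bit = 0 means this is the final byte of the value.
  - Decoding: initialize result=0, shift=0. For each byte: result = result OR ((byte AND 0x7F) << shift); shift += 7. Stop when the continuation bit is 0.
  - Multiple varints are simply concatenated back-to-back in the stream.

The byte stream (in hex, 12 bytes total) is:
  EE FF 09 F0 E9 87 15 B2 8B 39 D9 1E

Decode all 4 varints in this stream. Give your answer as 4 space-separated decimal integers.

  byte[0]=0xEE cont=1 payload=0x6E=110: acc |= 110<<0 -> acc=110 shift=7
  byte[1]=0xFF cont=1 payload=0x7F=127: acc |= 127<<7 -> acc=16366 shift=14
  byte[2]=0x09 cont=0 payload=0x09=9: acc |= 9<<14 -> acc=163822 shift=21 [end]
Varint 1: bytes[0:3] = EE FF 09 -> value 163822 (3 byte(s))
  byte[3]=0xF0 cont=1 payload=0x70=112: acc |= 112<<0 -> acc=112 shift=7
  byte[4]=0xE9 cont=1 payload=0x69=105: acc |= 105<<7 -> acc=13552 shift=14
  byte[5]=0x87 cont=1 payload=0x07=7: acc |= 7<<14 -> acc=128240 shift=21
  byte[6]=0x15 cont=0 payload=0x15=21: acc |= 21<<21 -> acc=44168432 shift=28 [end]
Varint 2: bytes[3:7] = F0 E9 87 15 -> value 44168432 (4 byte(s))
  byte[7]=0xB2 cont=1 payload=0x32=50: acc |= 50<<0 -> acc=50 shift=7
  byte[8]=0x8B cont=1 payload=0x0B=11: acc |= 11<<7 -> acc=1458 shift=14
  byte[9]=0x39 cont=0 payload=0x39=57: acc |= 57<<14 -> acc=935346 shift=21 [end]
Varint 3: bytes[7:10] = B2 8B 39 -> value 935346 (3 byte(s))
  byte[10]=0xD9 cont=1 payload=0x59=89: acc |= 89<<0 -> acc=89 shift=7
  byte[11]=0x1E cont=0 payload=0x1E=30: acc |= 30<<7 -> acc=3929 shift=14 [end]
Varint 4: bytes[10:12] = D9 1E -> value 3929 (2 byte(s))

Answer: 163822 44168432 935346 3929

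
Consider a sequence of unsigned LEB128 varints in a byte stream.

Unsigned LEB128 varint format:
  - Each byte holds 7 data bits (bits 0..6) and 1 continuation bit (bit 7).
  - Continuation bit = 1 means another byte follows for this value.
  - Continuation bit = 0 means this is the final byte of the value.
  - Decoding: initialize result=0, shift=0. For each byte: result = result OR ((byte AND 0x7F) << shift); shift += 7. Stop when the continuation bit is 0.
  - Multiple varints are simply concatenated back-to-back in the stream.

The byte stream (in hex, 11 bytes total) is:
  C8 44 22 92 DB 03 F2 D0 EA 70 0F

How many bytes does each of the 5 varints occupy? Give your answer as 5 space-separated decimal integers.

  byte[0]=0xC8 cont=1 payload=0x48=72: acc |= 72<<0 -> acc=72 shift=7
  byte[1]=0x44 cont=0 payload=0x44=68: acc |= 68<<7 -> acc=8776 shift=14 [end]
Varint 1: bytes[0:2] = C8 44 -> value 8776 (2 byte(s))
  byte[2]=0x22 cont=0 payload=0x22=34: acc |= 34<<0 -> acc=34 shift=7 [end]
Varint 2: bytes[2:3] = 22 -> value 34 (1 byte(s))
  byte[3]=0x92 cont=1 payload=0x12=18: acc |= 18<<0 -> acc=18 shift=7
  byte[4]=0xDB cont=1 payload=0x5B=91: acc |= 91<<7 -> acc=11666 shift=14
  byte[5]=0x03 cont=0 payload=0x03=3: acc |= 3<<14 -> acc=60818 shift=21 [end]
Varint 3: bytes[3:6] = 92 DB 03 -> value 60818 (3 byte(s))
  byte[6]=0xF2 cont=1 payload=0x72=114: acc |= 114<<0 -> acc=114 shift=7
  byte[7]=0xD0 cont=1 payload=0x50=80: acc |= 80<<7 -> acc=10354 shift=14
  byte[8]=0xEA cont=1 payload=0x6A=106: acc |= 106<<14 -> acc=1747058 shift=21
  byte[9]=0x70 cont=0 payload=0x70=112: acc |= 112<<21 -> acc=236628082 shift=28 [end]
Varint 4: bytes[6:10] = F2 D0 EA 70 -> value 236628082 (4 byte(s))
  byte[10]=0x0F cont=0 payload=0x0F=15: acc |= 15<<0 -> acc=15 shift=7 [end]
Varint 5: bytes[10:11] = 0F -> value 15 (1 byte(s))

Answer: 2 1 3 4 1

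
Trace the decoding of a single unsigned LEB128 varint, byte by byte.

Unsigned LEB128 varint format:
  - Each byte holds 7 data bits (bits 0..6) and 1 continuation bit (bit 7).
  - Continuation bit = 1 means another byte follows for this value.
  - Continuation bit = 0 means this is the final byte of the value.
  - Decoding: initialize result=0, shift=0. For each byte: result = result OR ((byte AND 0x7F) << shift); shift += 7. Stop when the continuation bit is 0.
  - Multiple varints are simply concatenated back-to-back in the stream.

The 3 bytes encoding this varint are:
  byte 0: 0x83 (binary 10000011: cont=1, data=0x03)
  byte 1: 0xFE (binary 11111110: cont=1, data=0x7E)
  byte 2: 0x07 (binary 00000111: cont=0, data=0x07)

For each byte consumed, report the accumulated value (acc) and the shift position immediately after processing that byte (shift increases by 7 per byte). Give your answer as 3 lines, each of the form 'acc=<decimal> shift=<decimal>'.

byte 0=0x83: payload=0x03=3, contrib = 3<<0 = 3; acc -> 3, shift -> 7
byte 1=0xFE: payload=0x7E=126, contrib = 126<<7 = 16128; acc -> 16131, shift -> 14
byte 2=0x07: payload=0x07=7, contrib = 7<<14 = 114688; acc -> 130819, shift -> 21

Answer: acc=3 shift=7
acc=16131 shift=14
acc=130819 shift=21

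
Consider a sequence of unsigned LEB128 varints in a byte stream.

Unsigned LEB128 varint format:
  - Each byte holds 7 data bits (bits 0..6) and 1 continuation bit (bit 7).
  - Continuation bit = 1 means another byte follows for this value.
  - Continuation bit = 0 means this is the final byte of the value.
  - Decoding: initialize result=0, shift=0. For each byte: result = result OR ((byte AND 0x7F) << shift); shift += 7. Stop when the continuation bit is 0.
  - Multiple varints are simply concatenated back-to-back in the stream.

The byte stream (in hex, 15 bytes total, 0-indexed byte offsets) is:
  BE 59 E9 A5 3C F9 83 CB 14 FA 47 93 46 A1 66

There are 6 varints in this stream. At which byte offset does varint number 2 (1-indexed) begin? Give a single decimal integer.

  byte[0]=0xBE cont=1 payload=0x3E=62: acc |= 62<<0 -> acc=62 shift=7
  byte[1]=0x59 cont=0 payload=0x59=89: acc |= 89<<7 -> acc=11454 shift=14 [end]
Varint 1: bytes[0:2] = BE 59 -> value 11454 (2 byte(s))
  byte[2]=0xE9 cont=1 payload=0x69=105: acc |= 105<<0 -> acc=105 shift=7
  byte[3]=0xA5 cont=1 payload=0x25=37: acc |= 37<<7 -> acc=4841 shift=14
  byte[4]=0x3C cont=0 payload=0x3C=60: acc |= 60<<14 -> acc=987881 shift=21 [end]
Varint 2: bytes[2:5] = E9 A5 3C -> value 987881 (3 byte(s))
  byte[5]=0xF9 cont=1 payload=0x79=121: acc |= 121<<0 -> acc=121 shift=7
  byte[6]=0x83 cont=1 payload=0x03=3: acc |= 3<<7 -> acc=505 shift=14
  byte[7]=0xCB cont=1 payload=0x4B=75: acc |= 75<<14 -> acc=1229305 shift=21
  byte[8]=0x14 cont=0 payload=0x14=20: acc |= 20<<21 -> acc=43172345 shift=28 [end]
Varint 3: bytes[5:9] = F9 83 CB 14 -> value 43172345 (4 byte(s))
  byte[9]=0xFA cont=1 payload=0x7A=122: acc |= 122<<0 -> acc=122 shift=7
  byte[10]=0x47 cont=0 payload=0x47=71: acc |= 71<<7 -> acc=9210 shift=14 [end]
Varint 4: bytes[9:11] = FA 47 -> value 9210 (2 byte(s))
  byte[11]=0x93 cont=1 payload=0x13=19: acc |= 19<<0 -> acc=19 shift=7
  byte[12]=0x46 cont=0 payload=0x46=70: acc |= 70<<7 -> acc=8979 shift=14 [end]
Varint 5: bytes[11:13] = 93 46 -> value 8979 (2 byte(s))
  byte[13]=0xA1 cont=1 payload=0x21=33: acc |= 33<<0 -> acc=33 shift=7
  byte[14]=0x66 cont=0 payload=0x66=102: acc |= 102<<7 -> acc=13089 shift=14 [end]
Varint 6: bytes[13:15] = A1 66 -> value 13089 (2 byte(s))

Answer: 2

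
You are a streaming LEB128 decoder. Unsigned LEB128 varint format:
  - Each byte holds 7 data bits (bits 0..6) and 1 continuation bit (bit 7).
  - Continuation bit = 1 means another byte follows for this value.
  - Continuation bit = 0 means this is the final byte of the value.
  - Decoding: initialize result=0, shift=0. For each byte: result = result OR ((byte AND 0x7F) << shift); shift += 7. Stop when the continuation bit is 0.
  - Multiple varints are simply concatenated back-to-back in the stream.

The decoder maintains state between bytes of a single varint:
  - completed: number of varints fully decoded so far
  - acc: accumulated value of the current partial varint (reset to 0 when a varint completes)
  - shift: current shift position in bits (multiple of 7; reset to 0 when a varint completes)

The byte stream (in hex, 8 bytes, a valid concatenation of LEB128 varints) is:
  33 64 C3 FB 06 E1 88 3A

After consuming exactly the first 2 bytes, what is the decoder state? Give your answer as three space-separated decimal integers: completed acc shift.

Answer: 2 0 0

Derivation:
byte[0]=0x33 cont=0 payload=0x33: varint #1 complete (value=51); reset -> completed=1 acc=0 shift=0
byte[1]=0x64 cont=0 payload=0x64: varint #2 complete (value=100); reset -> completed=2 acc=0 shift=0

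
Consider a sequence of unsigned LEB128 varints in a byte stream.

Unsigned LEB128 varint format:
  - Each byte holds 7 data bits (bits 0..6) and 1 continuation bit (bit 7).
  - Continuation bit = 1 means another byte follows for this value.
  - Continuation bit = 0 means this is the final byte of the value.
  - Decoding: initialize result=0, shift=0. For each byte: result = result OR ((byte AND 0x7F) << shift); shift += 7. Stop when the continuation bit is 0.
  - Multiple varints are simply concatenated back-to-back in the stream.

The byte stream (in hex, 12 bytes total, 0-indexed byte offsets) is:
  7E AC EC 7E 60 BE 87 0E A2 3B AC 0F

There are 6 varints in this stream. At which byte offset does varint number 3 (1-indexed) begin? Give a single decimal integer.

Answer: 4

Derivation:
  byte[0]=0x7E cont=0 payload=0x7E=126: acc |= 126<<0 -> acc=126 shift=7 [end]
Varint 1: bytes[0:1] = 7E -> value 126 (1 byte(s))
  byte[1]=0xAC cont=1 payload=0x2C=44: acc |= 44<<0 -> acc=44 shift=7
  byte[2]=0xEC cont=1 payload=0x6C=108: acc |= 108<<7 -> acc=13868 shift=14
  byte[3]=0x7E cont=0 payload=0x7E=126: acc |= 126<<14 -> acc=2078252 shift=21 [end]
Varint 2: bytes[1:4] = AC EC 7E -> value 2078252 (3 byte(s))
  byte[4]=0x60 cont=0 payload=0x60=96: acc |= 96<<0 -> acc=96 shift=7 [end]
Varint 3: bytes[4:5] = 60 -> value 96 (1 byte(s))
  byte[5]=0xBE cont=1 payload=0x3E=62: acc |= 62<<0 -> acc=62 shift=7
  byte[6]=0x87 cont=1 payload=0x07=7: acc |= 7<<7 -> acc=958 shift=14
  byte[7]=0x0E cont=0 payload=0x0E=14: acc |= 14<<14 -> acc=230334 shift=21 [end]
Varint 4: bytes[5:8] = BE 87 0E -> value 230334 (3 byte(s))
  byte[8]=0xA2 cont=1 payload=0x22=34: acc |= 34<<0 -> acc=34 shift=7
  byte[9]=0x3B cont=0 payload=0x3B=59: acc |= 59<<7 -> acc=7586 shift=14 [end]
Varint 5: bytes[8:10] = A2 3B -> value 7586 (2 byte(s))
  byte[10]=0xAC cont=1 payload=0x2C=44: acc |= 44<<0 -> acc=44 shift=7
  byte[11]=0x0F cont=0 payload=0x0F=15: acc |= 15<<7 -> acc=1964 shift=14 [end]
Varint 6: bytes[10:12] = AC 0F -> value 1964 (2 byte(s))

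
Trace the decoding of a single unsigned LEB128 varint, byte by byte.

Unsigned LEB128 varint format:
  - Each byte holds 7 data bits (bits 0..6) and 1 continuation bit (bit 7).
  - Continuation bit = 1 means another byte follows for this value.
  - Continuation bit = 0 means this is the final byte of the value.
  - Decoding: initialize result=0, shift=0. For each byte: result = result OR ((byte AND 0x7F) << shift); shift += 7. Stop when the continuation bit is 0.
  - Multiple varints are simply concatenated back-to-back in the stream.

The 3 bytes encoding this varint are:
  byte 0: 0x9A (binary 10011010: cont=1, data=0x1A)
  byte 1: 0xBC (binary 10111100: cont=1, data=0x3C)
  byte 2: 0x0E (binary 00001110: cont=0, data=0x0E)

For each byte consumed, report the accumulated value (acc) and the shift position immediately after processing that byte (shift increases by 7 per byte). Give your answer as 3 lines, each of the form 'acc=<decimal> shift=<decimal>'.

Answer: acc=26 shift=7
acc=7706 shift=14
acc=237082 shift=21

Derivation:
byte 0=0x9A: payload=0x1A=26, contrib = 26<<0 = 26; acc -> 26, shift -> 7
byte 1=0xBC: payload=0x3C=60, contrib = 60<<7 = 7680; acc -> 7706, shift -> 14
byte 2=0x0E: payload=0x0E=14, contrib = 14<<14 = 229376; acc -> 237082, shift -> 21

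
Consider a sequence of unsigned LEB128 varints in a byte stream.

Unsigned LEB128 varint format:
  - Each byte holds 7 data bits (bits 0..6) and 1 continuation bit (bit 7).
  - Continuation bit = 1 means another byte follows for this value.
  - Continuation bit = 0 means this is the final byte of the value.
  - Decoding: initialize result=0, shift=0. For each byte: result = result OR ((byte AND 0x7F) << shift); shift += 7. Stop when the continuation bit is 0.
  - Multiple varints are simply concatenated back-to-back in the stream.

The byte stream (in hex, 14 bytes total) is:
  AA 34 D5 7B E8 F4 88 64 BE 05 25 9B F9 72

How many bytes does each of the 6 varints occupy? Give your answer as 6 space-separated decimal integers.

Answer: 2 2 4 2 1 3

Derivation:
  byte[0]=0xAA cont=1 payload=0x2A=42: acc |= 42<<0 -> acc=42 shift=7
  byte[1]=0x34 cont=0 payload=0x34=52: acc |= 52<<7 -> acc=6698 shift=14 [end]
Varint 1: bytes[0:2] = AA 34 -> value 6698 (2 byte(s))
  byte[2]=0xD5 cont=1 payload=0x55=85: acc |= 85<<0 -> acc=85 shift=7
  byte[3]=0x7B cont=0 payload=0x7B=123: acc |= 123<<7 -> acc=15829 shift=14 [end]
Varint 2: bytes[2:4] = D5 7B -> value 15829 (2 byte(s))
  byte[4]=0xE8 cont=1 payload=0x68=104: acc |= 104<<0 -> acc=104 shift=7
  byte[5]=0xF4 cont=1 payload=0x74=116: acc |= 116<<7 -> acc=14952 shift=14
  byte[6]=0x88 cont=1 payload=0x08=8: acc |= 8<<14 -> acc=146024 shift=21
  byte[7]=0x64 cont=0 payload=0x64=100: acc |= 100<<21 -> acc=209861224 shift=28 [end]
Varint 3: bytes[4:8] = E8 F4 88 64 -> value 209861224 (4 byte(s))
  byte[8]=0xBE cont=1 payload=0x3E=62: acc |= 62<<0 -> acc=62 shift=7
  byte[9]=0x05 cont=0 payload=0x05=5: acc |= 5<<7 -> acc=702 shift=14 [end]
Varint 4: bytes[8:10] = BE 05 -> value 702 (2 byte(s))
  byte[10]=0x25 cont=0 payload=0x25=37: acc |= 37<<0 -> acc=37 shift=7 [end]
Varint 5: bytes[10:11] = 25 -> value 37 (1 byte(s))
  byte[11]=0x9B cont=1 payload=0x1B=27: acc |= 27<<0 -> acc=27 shift=7
  byte[12]=0xF9 cont=1 payload=0x79=121: acc |= 121<<7 -> acc=15515 shift=14
  byte[13]=0x72 cont=0 payload=0x72=114: acc |= 114<<14 -> acc=1883291 shift=21 [end]
Varint 6: bytes[11:14] = 9B F9 72 -> value 1883291 (3 byte(s))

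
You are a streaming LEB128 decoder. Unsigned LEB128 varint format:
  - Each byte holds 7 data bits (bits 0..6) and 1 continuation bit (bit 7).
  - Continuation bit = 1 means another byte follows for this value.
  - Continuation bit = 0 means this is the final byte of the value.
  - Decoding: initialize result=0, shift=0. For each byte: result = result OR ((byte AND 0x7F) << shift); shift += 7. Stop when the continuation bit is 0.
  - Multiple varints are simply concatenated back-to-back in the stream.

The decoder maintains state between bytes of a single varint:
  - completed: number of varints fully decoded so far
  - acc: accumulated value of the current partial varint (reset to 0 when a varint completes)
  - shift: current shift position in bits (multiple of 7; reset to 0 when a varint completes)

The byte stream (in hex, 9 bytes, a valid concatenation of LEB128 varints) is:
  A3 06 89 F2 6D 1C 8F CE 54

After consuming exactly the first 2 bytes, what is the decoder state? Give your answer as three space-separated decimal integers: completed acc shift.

Answer: 1 0 0

Derivation:
byte[0]=0xA3 cont=1 payload=0x23: acc |= 35<<0 -> completed=0 acc=35 shift=7
byte[1]=0x06 cont=0 payload=0x06: varint #1 complete (value=803); reset -> completed=1 acc=0 shift=0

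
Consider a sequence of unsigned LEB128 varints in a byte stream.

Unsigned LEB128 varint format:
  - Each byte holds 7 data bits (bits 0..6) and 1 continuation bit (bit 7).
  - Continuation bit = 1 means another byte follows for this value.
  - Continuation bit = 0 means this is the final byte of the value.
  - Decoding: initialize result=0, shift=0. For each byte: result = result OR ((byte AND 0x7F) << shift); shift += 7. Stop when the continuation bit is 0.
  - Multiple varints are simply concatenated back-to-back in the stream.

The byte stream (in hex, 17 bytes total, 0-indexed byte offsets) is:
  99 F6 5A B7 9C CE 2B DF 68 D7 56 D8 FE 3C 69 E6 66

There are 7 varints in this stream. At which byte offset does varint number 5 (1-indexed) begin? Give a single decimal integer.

Answer: 11

Derivation:
  byte[0]=0x99 cont=1 payload=0x19=25: acc |= 25<<0 -> acc=25 shift=7
  byte[1]=0xF6 cont=1 payload=0x76=118: acc |= 118<<7 -> acc=15129 shift=14
  byte[2]=0x5A cont=0 payload=0x5A=90: acc |= 90<<14 -> acc=1489689 shift=21 [end]
Varint 1: bytes[0:3] = 99 F6 5A -> value 1489689 (3 byte(s))
  byte[3]=0xB7 cont=1 payload=0x37=55: acc |= 55<<0 -> acc=55 shift=7
  byte[4]=0x9C cont=1 payload=0x1C=28: acc |= 28<<7 -> acc=3639 shift=14
  byte[5]=0xCE cont=1 payload=0x4E=78: acc |= 78<<14 -> acc=1281591 shift=21
  byte[6]=0x2B cont=0 payload=0x2B=43: acc |= 43<<21 -> acc=91459127 shift=28 [end]
Varint 2: bytes[3:7] = B7 9C CE 2B -> value 91459127 (4 byte(s))
  byte[7]=0xDF cont=1 payload=0x5F=95: acc |= 95<<0 -> acc=95 shift=7
  byte[8]=0x68 cont=0 payload=0x68=104: acc |= 104<<7 -> acc=13407 shift=14 [end]
Varint 3: bytes[7:9] = DF 68 -> value 13407 (2 byte(s))
  byte[9]=0xD7 cont=1 payload=0x57=87: acc |= 87<<0 -> acc=87 shift=7
  byte[10]=0x56 cont=0 payload=0x56=86: acc |= 86<<7 -> acc=11095 shift=14 [end]
Varint 4: bytes[9:11] = D7 56 -> value 11095 (2 byte(s))
  byte[11]=0xD8 cont=1 payload=0x58=88: acc |= 88<<0 -> acc=88 shift=7
  byte[12]=0xFE cont=1 payload=0x7E=126: acc |= 126<<7 -> acc=16216 shift=14
  byte[13]=0x3C cont=0 payload=0x3C=60: acc |= 60<<14 -> acc=999256 shift=21 [end]
Varint 5: bytes[11:14] = D8 FE 3C -> value 999256 (3 byte(s))
  byte[14]=0x69 cont=0 payload=0x69=105: acc |= 105<<0 -> acc=105 shift=7 [end]
Varint 6: bytes[14:15] = 69 -> value 105 (1 byte(s))
  byte[15]=0xE6 cont=1 payload=0x66=102: acc |= 102<<0 -> acc=102 shift=7
  byte[16]=0x66 cont=0 payload=0x66=102: acc |= 102<<7 -> acc=13158 shift=14 [end]
Varint 7: bytes[15:17] = E6 66 -> value 13158 (2 byte(s))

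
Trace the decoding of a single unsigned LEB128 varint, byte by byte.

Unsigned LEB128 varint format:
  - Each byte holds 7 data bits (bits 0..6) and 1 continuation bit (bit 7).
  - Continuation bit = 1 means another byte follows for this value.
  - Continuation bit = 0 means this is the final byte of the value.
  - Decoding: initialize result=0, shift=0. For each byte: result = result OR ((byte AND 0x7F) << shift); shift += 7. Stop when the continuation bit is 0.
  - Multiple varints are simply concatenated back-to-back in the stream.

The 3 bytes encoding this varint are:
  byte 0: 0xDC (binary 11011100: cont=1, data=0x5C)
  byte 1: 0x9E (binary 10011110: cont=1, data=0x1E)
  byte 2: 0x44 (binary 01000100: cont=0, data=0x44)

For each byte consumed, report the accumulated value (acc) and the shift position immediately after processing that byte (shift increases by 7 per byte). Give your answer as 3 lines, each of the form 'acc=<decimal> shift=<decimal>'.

Answer: acc=92 shift=7
acc=3932 shift=14
acc=1118044 shift=21

Derivation:
byte 0=0xDC: payload=0x5C=92, contrib = 92<<0 = 92; acc -> 92, shift -> 7
byte 1=0x9E: payload=0x1E=30, contrib = 30<<7 = 3840; acc -> 3932, shift -> 14
byte 2=0x44: payload=0x44=68, contrib = 68<<14 = 1114112; acc -> 1118044, shift -> 21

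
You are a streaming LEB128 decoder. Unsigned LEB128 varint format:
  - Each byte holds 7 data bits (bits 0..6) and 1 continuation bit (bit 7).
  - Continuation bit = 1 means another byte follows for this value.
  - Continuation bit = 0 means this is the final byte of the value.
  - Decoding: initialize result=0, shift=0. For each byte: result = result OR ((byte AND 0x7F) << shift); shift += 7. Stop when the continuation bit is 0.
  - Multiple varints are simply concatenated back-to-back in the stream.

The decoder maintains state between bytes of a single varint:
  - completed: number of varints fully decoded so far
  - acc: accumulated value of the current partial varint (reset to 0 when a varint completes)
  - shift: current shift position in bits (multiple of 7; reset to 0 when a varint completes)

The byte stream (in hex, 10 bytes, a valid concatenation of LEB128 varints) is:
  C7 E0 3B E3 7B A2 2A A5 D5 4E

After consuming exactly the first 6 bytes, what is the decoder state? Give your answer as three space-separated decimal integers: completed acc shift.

byte[0]=0xC7 cont=1 payload=0x47: acc |= 71<<0 -> completed=0 acc=71 shift=7
byte[1]=0xE0 cont=1 payload=0x60: acc |= 96<<7 -> completed=0 acc=12359 shift=14
byte[2]=0x3B cont=0 payload=0x3B: varint #1 complete (value=979015); reset -> completed=1 acc=0 shift=0
byte[3]=0xE3 cont=1 payload=0x63: acc |= 99<<0 -> completed=1 acc=99 shift=7
byte[4]=0x7B cont=0 payload=0x7B: varint #2 complete (value=15843); reset -> completed=2 acc=0 shift=0
byte[5]=0xA2 cont=1 payload=0x22: acc |= 34<<0 -> completed=2 acc=34 shift=7

Answer: 2 34 7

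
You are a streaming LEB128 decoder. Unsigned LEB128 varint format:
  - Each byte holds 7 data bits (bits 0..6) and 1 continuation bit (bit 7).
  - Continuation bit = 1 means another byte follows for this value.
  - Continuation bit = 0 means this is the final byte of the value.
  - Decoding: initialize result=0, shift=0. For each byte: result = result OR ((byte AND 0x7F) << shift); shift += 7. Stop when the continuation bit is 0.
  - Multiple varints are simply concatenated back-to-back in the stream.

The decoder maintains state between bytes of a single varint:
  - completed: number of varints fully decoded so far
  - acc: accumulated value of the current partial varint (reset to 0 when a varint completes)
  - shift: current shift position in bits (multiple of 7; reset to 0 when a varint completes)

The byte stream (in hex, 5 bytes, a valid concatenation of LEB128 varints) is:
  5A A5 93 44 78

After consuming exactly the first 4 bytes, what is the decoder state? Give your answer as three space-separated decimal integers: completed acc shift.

Answer: 2 0 0

Derivation:
byte[0]=0x5A cont=0 payload=0x5A: varint #1 complete (value=90); reset -> completed=1 acc=0 shift=0
byte[1]=0xA5 cont=1 payload=0x25: acc |= 37<<0 -> completed=1 acc=37 shift=7
byte[2]=0x93 cont=1 payload=0x13: acc |= 19<<7 -> completed=1 acc=2469 shift=14
byte[3]=0x44 cont=0 payload=0x44: varint #2 complete (value=1116581); reset -> completed=2 acc=0 shift=0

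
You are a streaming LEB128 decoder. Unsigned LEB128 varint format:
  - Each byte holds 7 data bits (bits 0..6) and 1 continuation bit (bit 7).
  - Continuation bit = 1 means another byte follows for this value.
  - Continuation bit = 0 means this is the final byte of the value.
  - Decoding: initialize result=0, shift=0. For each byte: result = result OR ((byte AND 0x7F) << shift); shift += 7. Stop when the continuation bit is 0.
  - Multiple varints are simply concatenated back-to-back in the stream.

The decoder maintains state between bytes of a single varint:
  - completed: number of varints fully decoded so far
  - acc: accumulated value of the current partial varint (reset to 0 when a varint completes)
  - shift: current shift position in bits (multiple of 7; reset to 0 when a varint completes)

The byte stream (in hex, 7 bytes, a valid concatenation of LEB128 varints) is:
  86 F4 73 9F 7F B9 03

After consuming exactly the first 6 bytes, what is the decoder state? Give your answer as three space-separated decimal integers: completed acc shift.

byte[0]=0x86 cont=1 payload=0x06: acc |= 6<<0 -> completed=0 acc=6 shift=7
byte[1]=0xF4 cont=1 payload=0x74: acc |= 116<<7 -> completed=0 acc=14854 shift=14
byte[2]=0x73 cont=0 payload=0x73: varint #1 complete (value=1899014); reset -> completed=1 acc=0 shift=0
byte[3]=0x9F cont=1 payload=0x1F: acc |= 31<<0 -> completed=1 acc=31 shift=7
byte[4]=0x7F cont=0 payload=0x7F: varint #2 complete (value=16287); reset -> completed=2 acc=0 shift=0
byte[5]=0xB9 cont=1 payload=0x39: acc |= 57<<0 -> completed=2 acc=57 shift=7

Answer: 2 57 7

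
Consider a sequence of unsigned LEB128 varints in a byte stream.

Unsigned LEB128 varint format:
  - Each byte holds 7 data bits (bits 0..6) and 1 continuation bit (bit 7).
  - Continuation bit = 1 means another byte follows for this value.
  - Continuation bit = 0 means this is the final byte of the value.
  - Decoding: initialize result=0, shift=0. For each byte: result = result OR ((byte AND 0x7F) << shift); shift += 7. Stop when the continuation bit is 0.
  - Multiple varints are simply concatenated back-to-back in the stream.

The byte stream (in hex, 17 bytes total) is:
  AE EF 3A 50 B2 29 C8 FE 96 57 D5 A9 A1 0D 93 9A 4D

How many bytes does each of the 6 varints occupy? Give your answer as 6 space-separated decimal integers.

Answer: 3 1 2 4 4 3

Derivation:
  byte[0]=0xAE cont=1 payload=0x2E=46: acc |= 46<<0 -> acc=46 shift=7
  byte[1]=0xEF cont=1 payload=0x6F=111: acc |= 111<<7 -> acc=14254 shift=14
  byte[2]=0x3A cont=0 payload=0x3A=58: acc |= 58<<14 -> acc=964526 shift=21 [end]
Varint 1: bytes[0:3] = AE EF 3A -> value 964526 (3 byte(s))
  byte[3]=0x50 cont=0 payload=0x50=80: acc |= 80<<0 -> acc=80 shift=7 [end]
Varint 2: bytes[3:4] = 50 -> value 80 (1 byte(s))
  byte[4]=0xB2 cont=1 payload=0x32=50: acc |= 50<<0 -> acc=50 shift=7
  byte[5]=0x29 cont=0 payload=0x29=41: acc |= 41<<7 -> acc=5298 shift=14 [end]
Varint 3: bytes[4:6] = B2 29 -> value 5298 (2 byte(s))
  byte[6]=0xC8 cont=1 payload=0x48=72: acc |= 72<<0 -> acc=72 shift=7
  byte[7]=0xFE cont=1 payload=0x7E=126: acc |= 126<<7 -> acc=16200 shift=14
  byte[8]=0x96 cont=1 payload=0x16=22: acc |= 22<<14 -> acc=376648 shift=21
  byte[9]=0x57 cont=0 payload=0x57=87: acc |= 87<<21 -> acc=182828872 shift=28 [end]
Varint 4: bytes[6:10] = C8 FE 96 57 -> value 182828872 (4 byte(s))
  byte[10]=0xD5 cont=1 payload=0x55=85: acc |= 85<<0 -> acc=85 shift=7
  byte[11]=0xA9 cont=1 payload=0x29=41: acc |= 41<<7 -> acc=5333 shift=14
  byte[12]=0xA1 cont=1 payload=0x21=33: acc |= 33<<14 -> acc=546005 shift=21
  byte[13]=0x0D cont=0 payload=0x0D=13: acc |= 13<<21 -> acc=27808981 shift=28 [end]
Varint 5: bytes[10:14] = D5 A9 A1 0D -> value 27808981 (4 byte(s))
  byte[14]=0x93 cont=1 payload=0x13=19: acc |= 19<<0 -> acc=19 shift=7
  byte[15]=0x9A cont=1 payload=0x1A=26: acc |= 26<<7 -> acc=3347 shift=14
  byte[16]=0x4D cont=0 payload=0x4D=77: acc |= 77<<14 -> acc=1264915 shift=21 [end]
Varint 6: bytes[14:17] = 93 9A 4D -> value 1264915 (3 byte(s))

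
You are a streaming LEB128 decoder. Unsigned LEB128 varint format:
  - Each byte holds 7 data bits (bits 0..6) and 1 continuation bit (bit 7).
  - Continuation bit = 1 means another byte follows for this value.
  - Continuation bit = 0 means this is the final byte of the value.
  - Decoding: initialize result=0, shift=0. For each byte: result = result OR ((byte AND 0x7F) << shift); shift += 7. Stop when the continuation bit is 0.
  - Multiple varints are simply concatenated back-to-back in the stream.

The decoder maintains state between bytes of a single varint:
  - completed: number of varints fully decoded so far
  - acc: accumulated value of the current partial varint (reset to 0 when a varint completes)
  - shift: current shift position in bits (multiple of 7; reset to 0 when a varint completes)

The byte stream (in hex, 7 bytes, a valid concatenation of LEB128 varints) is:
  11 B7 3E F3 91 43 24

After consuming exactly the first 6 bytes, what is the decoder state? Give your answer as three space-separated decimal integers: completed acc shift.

Answer: 3 0 0

Derivation:
byte[0]=0x11 cont=0 payload=0x11: varint #1 complete (value=17); reset -> completed=1 acc=0 shift=0
byte[1]=0xB7 cont=1 payload=0x37: acc |= 55<<0 -> completed=1 acc=55 shift=7
byte[2]=0x3E cont=0 payload=0x3E: varint #2 complete (value=7991); reset -> completed=2 acc=0 shift=0
byte[3]=0xF3 cont=1 payload=0x73: acc |= 115<<0 -> completed=2 acc=115 shift=7
byte[4]=0x91 cont=1 payload=0x11: acc |= 17<<7 -> completed=2 acc=2291 shift=14
byte[5]=0x43 cont=0 payload=0x43: varint #3 complete (value=1100019); reset -> completed=3 acc=0 shift=0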